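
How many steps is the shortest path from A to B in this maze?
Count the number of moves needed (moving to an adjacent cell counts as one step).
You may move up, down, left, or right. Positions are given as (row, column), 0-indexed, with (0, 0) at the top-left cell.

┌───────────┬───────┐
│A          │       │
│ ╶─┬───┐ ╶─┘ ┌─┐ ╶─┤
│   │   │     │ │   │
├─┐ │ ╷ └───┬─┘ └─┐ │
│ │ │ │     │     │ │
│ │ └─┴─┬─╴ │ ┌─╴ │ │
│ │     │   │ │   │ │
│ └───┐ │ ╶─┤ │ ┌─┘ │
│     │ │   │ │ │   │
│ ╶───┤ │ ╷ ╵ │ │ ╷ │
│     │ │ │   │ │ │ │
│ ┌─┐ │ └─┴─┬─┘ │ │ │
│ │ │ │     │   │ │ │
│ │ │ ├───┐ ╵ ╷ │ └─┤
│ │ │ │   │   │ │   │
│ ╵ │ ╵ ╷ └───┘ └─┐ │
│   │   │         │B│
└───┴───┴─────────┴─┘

Using BFS to find shortest path:
Start: (0, 0), End: (8, 9)
Path found:
(0,0) → (0,1) → (0,2) → (0,3) → (0,4) → (1,4) → (1,5) → (1,6) → (0,6) → (0,7) → (0,8) → (1,8) → (1,9) → (2,9) → (3,9) → (4,9) → (4,8) → (5,8) → (6,8) → (7,8) → (7,9) → (8,9)
Number of steps: 21

Solution:

┌───────────┬───────┐
│A → → → ↓  │↱ → ↓  │
│ ╶─┬───┐ ╶─┘ ┌─┐ ╶─┤
│   │   │↳ → ↑│ │↳ ↓│
├─┐ │ ╷ └───┬─┘ └─┐ │
│ │ │ │     │     │↓│
│ │ └─┴─┬─╴ │ ┌─╴ │ │
│ │     │   │ │   │↓│
│ └───┐ │ ╶─┤ │ ┌─┘ │
│     │ │   │ │ │↓ ↲│
│ ╶───┤ │ ╷ ╵ │ │ ╷ │
│     │ │ │   │ │↓│ │
│ ┌─┐ │ └─┴─┬─┘ │ │ │
│ │ │ │     │   │↓│ │
│ │ │ ├───┐ ╵ ╷ │ └─┤
│ │ │ │   │   │ │↳ ↓│
│ ╵ │ ╵ ╷ └───┘ └─┐ │
│   │   │         │B│
└───┴───┴─────────┴─┘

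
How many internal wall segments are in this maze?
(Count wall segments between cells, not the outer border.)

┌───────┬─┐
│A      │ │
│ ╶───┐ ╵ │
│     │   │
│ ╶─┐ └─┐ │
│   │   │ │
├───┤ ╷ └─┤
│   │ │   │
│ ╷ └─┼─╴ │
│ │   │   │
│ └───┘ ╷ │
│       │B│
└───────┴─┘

Counting internal wall segments:
Total internal walls: 20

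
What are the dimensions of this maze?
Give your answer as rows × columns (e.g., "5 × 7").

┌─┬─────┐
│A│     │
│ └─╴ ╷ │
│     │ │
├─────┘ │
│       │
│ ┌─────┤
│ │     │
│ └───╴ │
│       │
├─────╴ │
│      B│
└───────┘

Counting the maze dimensions:
Rows (vertical): 6
Columns (horizontal): 4
Dimensions: 6 × 4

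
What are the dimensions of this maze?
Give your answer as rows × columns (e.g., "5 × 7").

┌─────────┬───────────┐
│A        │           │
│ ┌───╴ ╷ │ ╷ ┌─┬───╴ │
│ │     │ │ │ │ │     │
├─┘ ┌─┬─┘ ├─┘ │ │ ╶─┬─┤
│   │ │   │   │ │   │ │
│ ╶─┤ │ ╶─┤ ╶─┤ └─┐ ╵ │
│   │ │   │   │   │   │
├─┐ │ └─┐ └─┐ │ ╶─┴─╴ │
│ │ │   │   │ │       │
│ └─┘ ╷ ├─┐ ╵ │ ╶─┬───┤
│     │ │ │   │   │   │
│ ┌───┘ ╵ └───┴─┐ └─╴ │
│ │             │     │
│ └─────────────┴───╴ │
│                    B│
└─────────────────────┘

Counting the maze dimensions:
Rows (vertical): 8
Columns (horizontal): 11
Dimensions: 8 × 11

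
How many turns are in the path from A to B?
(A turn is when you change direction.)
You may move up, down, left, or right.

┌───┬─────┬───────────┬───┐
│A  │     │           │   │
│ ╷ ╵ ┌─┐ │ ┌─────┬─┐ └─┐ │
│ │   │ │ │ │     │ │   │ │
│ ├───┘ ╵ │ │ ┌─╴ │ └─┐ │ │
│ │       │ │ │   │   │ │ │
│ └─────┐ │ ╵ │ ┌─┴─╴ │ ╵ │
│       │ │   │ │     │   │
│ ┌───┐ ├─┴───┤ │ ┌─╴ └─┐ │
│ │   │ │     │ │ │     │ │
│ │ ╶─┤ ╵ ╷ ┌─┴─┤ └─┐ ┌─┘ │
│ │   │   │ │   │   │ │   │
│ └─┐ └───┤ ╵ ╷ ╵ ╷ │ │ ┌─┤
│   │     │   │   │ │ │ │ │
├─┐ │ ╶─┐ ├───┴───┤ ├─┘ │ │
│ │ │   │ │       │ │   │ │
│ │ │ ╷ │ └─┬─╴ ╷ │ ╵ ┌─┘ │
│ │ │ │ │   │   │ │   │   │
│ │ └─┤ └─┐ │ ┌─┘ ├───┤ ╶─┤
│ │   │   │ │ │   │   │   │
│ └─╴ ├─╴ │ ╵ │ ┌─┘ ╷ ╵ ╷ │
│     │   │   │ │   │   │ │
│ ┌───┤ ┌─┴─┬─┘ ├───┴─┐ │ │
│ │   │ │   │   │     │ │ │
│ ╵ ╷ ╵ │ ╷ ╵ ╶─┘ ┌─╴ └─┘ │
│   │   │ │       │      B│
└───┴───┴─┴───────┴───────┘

Directions: down, down, down, down, down, down, right, down, down, down, right, down, left, left, down, down, right, up, right, down, right, up, up, right, up, left, up, up, left, up, right, right, down, down, right, down, down, right, up, up, right, up, right, down, down, left, down, down, left, down, right, right, up, right, right, down, right, right
Number of turns: 37

Solution:

┌───┬─────┬───────────┬───┐
│A  │     │           │   │
│ ╷ ╵ ┌─┐ │ ┌─────┬─┐ └─┐ │
│↓│   │ │ │ │     │ │   │ │
│ ├───┘ ╵ │ │ ┌─╴ │ └─┐ │ │
│↓│       │ │ │   │   │ │ │
│ └─────┐ │ ╵ │ ┌─┴─╴ │ ╵ │
│↓      │ │   │ │     │   │
│ ┌───┐ ├─┴───┤ │ ┌─╴ └─┐ │
│↓│   │ │     │ │ │     │ │
│ │ ╶─┤ ╵ ╷ ┌─┴─┤ └─┐ ┌─┘ │
│↓│   │   │ │   │   │ │   │
│ └─┐ └───┤ ╵ ╷ ╵ ╷ │ │ ┌─┤
│↳ ↓│↱ → ↓│   │   │ │ │ │ │
├─┐ │ ╶─┐ ├───┴───┤ ├─┘ │ │
│ │↓│↑ ↰│↓│    ↱ ↓│ │   │ │
│ │ │ ╷ │ └─┬─╴ ╷ │ ╵ ┌─┘ │
│ │↓│ │↑│↳ ↓│↱ ↑│↓│   │   │
│ │ └─┤ └─┐ │ ┌─┘ ├───┤ ╶─┤
│ │↳ ↓│↑ ↰│↓│↑│↓ ↲│   │   │
│ └─╴ ├─╴ │ ╵ │ ┌─┘ ╷ ╵ ╷ │
│↓ ← ↲│↱ ↑│↳ ↑│↓│   │   │ │
│ ┌───┤ ┌─┴─┬─┘ ├───┴─┐ │ │
│↓│↱ ↓│↑│   │↓ ↲│↱ → ↓│ │ │
│ ╵ ╷ ╵ │ ╷ ╵ ╶─┘ ┌─╴ └─┘ │
│↳ ↑│↳ ↑│ │  ↳ → ↑│  ↳ → B│
└───┴───┴─┴───────┴───────┘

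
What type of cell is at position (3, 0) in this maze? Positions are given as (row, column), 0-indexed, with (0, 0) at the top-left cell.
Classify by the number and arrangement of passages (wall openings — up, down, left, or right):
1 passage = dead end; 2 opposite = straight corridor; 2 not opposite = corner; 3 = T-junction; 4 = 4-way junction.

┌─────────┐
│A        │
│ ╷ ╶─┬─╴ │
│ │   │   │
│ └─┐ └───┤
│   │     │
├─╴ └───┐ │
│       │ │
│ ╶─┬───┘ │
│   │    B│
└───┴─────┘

Checking cell at (3, 0):
Number of passages: 2
Cell type: corner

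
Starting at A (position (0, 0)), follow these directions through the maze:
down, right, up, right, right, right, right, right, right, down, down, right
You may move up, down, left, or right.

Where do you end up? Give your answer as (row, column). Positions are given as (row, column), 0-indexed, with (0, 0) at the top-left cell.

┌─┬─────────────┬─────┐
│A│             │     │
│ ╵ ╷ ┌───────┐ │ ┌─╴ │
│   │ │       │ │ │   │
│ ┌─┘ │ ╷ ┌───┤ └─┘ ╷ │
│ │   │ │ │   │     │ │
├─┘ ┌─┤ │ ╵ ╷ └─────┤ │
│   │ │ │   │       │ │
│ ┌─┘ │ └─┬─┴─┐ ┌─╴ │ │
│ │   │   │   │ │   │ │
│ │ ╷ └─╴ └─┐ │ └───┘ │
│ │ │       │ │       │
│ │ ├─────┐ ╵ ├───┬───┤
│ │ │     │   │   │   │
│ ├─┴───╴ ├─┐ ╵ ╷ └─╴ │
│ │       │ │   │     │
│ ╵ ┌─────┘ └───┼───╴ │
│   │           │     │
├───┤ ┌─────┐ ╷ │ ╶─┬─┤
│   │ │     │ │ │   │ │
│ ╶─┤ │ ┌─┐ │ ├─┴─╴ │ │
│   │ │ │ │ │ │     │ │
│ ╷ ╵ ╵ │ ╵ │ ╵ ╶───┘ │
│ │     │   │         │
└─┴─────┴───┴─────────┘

Following directions step by step:
Start: (0, 0)
  down: (0, 0) → (1, 0)
  right: (1, 0) → (1, 1)
  up: (1, 1) → (0, 1)
  right: (0, 1) → (0, 2)
  right: (0, 2) → (0, 3)
  right: (0, 3) → (0, 4)
  right: (0, 4) → (0, 5)
  right: (0, 5) → (0, 6)
  right: (0, 6) → (0, 7)
  down: (0, 7) → (1, 7)
  down: (1, 7) → (2, 7)
  right: (2, 7) → (2, 8)
Final position: (2, 8)

Path taken:

┌─┬─────────────┬─────┐
│A│↱ → → → → → ↓│     │
│ ╵ ╷ ┌───────┐ │ ┌─╴ │
│↳ ↑│ │       │↓│ │   │
│ ┌─┘ │ ╷ ┌───┤ └─┘ ╷ │
│ │   │ │ │   │↳ B  │ │
├─┘ ┌─┤ │ ╵ ╷ └─────┤ │
│   │ │ │   │       │ │
│ ┌─┘ │ └─┬─┴─┐ ┌─╴ │ │
│ │   │   │   │ │   │ │
│ │ ╷ └─╴ └─┐ │ └───┘ │
│ │ │       │ │       │
│ │ ├─────┐ ╵ ├───┬───┤
│ │ │     │   │   │   │
│ ├─┴───╴ ├─┐ ╵ ╷ └─╴ │
│ │       │ │   │     │
│ ╵ ┌─────┘ └───┼───╴ │
│   │           │     │
├───┤ ┌─────┐ ╷ │ ╶─┬─┤
│   │ │     │ │ │   │ │
│ ╶─┤ │ ┌─┐ │ ├─┴─╴ │ │
│   │ │ │ │ │ │     │ │
│ ╷ ╵ ╵ │ ╵ │ ╵ ╶───┘ │
│ │     │   │         │
└─┴─────┴───┴─────────┘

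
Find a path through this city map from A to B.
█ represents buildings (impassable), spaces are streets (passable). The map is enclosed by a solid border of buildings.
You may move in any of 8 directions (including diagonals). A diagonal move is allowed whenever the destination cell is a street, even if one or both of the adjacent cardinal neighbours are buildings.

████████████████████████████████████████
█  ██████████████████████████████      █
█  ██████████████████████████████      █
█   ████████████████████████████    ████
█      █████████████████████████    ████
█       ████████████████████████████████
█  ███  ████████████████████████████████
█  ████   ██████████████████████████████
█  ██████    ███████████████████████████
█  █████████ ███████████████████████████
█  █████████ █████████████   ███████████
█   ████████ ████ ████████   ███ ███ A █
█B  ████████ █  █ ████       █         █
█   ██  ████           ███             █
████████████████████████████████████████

Finding the shortest path from A to B:
Movement: 8-directional
Path length: 44 steps
Directions: left → down-left → left → left → left → left → left → down-left → left → left → left → up-left → left → left → left → down-left → left → left → left → left → left → left → left → left → up-left → up → up → up → up-left → left → left → up-left → left → up-left → up-left → left → left → down-left → down → down → down → down → down → down-left

Solution:

████████████████████████████████████████
█  ██████████████████████████████      █
█  ██████████████████████████████      █
█   ████████████████████████████    ████
█      █████████████████████████    ████
█  ↙←←  ████████████████████████████████
█ ↓███↖ ████████████████████████████████
█ ↓████↖← ██████████████████████████████
█ ↓██████↖←← ███████████████████████████
█ ↓█████████↖███████████████████████████
█ ↓█████████↑█████████████   ███████████
█ ↙ ████████↑████ ████████   ███ ███↙A █
█B  ████████↑█  █ ████↙←←←   █↙←←←←←   █
█   ██  ████ ↖←←←←←←←← ███↖←←←         █
████████████████████████████████████████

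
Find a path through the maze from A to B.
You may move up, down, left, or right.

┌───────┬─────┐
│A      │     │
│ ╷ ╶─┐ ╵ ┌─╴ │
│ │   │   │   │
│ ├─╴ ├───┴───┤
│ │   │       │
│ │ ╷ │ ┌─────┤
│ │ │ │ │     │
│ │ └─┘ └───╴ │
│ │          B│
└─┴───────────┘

Finding the shortest path through the maze:
Path length: 12 steps
Directions: right → down → right → down → left → down → down → right → right → right → right → right

Solution:

┌───────┬─────┐
│A ↓    │     │
│ ╷ ╶─┐ ╵ ┌─╴ │
│ │↳ ↓│   │   │
│ ├─╴ ├───┴───┤
│ │↓ ↲│       │
│ │ ╷ │ ┌─────┤
│ │↓│ │ │     │
│ │ └─┘ └───╴ │
│ │↳ → → → → B│
└─┴───────────┘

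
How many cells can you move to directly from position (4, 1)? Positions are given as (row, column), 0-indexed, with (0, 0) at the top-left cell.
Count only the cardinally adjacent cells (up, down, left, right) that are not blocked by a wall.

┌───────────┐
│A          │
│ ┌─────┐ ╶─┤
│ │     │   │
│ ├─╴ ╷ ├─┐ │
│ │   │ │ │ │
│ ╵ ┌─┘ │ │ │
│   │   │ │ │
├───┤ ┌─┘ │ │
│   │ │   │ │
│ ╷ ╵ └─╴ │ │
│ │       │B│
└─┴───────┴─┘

Checking passable neighbors of (4, 1):
Neighbors: (5, 1), (4, 0)
Count: 2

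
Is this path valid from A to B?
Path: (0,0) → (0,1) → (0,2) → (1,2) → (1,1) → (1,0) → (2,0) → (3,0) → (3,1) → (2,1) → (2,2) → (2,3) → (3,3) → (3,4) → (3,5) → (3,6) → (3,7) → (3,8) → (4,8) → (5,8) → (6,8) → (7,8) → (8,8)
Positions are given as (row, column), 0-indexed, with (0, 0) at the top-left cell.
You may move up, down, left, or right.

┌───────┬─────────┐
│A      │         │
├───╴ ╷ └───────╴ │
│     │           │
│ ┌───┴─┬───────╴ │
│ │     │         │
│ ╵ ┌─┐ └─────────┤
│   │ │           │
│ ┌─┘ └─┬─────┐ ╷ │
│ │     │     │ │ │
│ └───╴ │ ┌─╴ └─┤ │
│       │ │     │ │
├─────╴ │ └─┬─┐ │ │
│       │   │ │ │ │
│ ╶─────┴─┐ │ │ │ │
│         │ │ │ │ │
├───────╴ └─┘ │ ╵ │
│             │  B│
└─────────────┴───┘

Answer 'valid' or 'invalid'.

Checking path validity:
Result: All consecutive moves are passable.

valid

Correct solution:

┌───────┬─────────┐
│A → ↓  │         │
├───╴ ╷ └───────╴ │
│↓ ← ↲│           │
│ ┌───┴─┬───────╴ │
│↓│↱ → ↓│         │
│ ╵ ┌─┐ └─────────┤
│↳ ↑│ │↳ → → → → ↓│
│ ┌─┘ └─┬─────┐ ╷ │
│ │     │     │ │↓│
│ └───╴ │ ┌─╴ └─┤ │
│       │ │     │↓│
├─────╴ │ └─┬─┐ │ │
│       │   │ │ │↓│
│ ╶─────┴─┐ │ │ │ │
│         │ │ │ │↓│
├───────╴ └─┘ │ ╵ │
│             │  B│
└─────────────┴───┘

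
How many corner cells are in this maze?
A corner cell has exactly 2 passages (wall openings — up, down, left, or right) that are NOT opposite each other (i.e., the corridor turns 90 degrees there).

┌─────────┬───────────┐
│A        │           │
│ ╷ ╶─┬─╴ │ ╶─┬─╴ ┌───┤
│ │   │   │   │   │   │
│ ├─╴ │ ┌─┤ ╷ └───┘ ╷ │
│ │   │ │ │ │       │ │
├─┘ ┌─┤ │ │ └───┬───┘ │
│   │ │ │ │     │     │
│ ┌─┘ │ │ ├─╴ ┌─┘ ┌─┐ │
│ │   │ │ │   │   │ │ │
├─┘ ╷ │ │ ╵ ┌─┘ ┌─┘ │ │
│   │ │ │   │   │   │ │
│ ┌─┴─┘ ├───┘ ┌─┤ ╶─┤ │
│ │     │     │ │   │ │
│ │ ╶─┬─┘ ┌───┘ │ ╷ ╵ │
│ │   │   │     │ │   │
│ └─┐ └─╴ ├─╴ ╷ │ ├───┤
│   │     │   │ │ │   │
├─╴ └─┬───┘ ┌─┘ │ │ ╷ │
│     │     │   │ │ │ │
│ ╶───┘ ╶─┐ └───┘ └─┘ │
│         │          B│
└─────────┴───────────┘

Counting corner cells (2 non-opposite passages):
Total corners: 55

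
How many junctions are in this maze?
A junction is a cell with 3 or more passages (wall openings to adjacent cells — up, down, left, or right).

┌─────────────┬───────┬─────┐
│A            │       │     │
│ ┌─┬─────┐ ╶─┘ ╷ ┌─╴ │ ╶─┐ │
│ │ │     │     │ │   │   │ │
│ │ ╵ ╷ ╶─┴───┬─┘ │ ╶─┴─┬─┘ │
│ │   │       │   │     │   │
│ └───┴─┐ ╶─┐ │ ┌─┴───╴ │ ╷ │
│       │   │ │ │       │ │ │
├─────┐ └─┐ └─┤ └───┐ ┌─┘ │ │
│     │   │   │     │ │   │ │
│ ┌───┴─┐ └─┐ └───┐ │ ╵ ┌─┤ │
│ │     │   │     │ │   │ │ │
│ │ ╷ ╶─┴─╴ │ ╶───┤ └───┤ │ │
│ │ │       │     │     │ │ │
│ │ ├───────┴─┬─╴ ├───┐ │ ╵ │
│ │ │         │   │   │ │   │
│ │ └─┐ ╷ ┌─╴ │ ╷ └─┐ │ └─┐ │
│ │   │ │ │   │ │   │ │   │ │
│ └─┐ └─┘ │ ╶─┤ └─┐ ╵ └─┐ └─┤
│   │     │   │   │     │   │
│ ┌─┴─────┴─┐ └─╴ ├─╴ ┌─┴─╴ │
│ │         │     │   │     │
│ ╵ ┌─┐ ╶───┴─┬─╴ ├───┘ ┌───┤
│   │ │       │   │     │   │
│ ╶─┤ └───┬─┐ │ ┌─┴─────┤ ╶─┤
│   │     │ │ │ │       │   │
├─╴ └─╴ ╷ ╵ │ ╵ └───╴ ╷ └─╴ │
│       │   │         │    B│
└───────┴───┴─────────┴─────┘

Checking each cell for number of passages:

Junctions found (3+ passages):
  (0, 5): 3 passages
  (0, 8): 3 passages
  (1, 3): 3 passages
  (2, 4): 3 passages
  (2, 13): 3 passages
  (3, 10): 3 passages
  (5, 2): 3 passages
  (5, 6): 3 passages
  (7, 3): 3 passages
  (7, 4): 3 passages
  (7, 8): 3 passages
  (7, 13): 3 passages
  (9, 0): 3 passages
  (9, 10): 4 passages
  (10, 3): 3 passages
  (10, 8): 3 passages
  (11, 0): 3 passages
  (12, 3): 3 passages
  (12, 10): 3 passages
  (13, 1): 3 passages
  (13, 7): 3 passages
Total junctions: 21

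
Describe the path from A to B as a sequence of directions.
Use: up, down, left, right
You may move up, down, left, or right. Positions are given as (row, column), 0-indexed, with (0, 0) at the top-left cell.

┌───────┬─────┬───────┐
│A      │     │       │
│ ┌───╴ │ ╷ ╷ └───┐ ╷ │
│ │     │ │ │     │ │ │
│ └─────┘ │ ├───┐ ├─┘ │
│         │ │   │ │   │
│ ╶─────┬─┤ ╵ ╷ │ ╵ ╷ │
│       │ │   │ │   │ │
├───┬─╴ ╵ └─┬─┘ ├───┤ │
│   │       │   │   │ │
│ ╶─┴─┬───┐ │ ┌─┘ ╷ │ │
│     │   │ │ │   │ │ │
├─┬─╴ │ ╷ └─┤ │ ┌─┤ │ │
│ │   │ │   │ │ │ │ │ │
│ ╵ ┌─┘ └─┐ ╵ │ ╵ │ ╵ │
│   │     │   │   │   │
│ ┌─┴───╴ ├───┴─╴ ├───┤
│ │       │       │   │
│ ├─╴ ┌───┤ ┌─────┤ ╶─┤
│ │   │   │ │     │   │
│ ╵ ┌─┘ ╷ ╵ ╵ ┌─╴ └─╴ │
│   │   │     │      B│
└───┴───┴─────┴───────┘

Finding the path and converting it to directions:
Path through cells: (0,0) → (1,0) → (2,0) → (2,1) → (2,2) → (2,3) → (2,4) → (1,4) → (0,4) → (0,5) → (0,6) → (1,6) → (1,7) → (1,8) → (2,8) → (3,8) → (3,9) → (2,9) → (2,10) → (3,10) → (4,10) → (5,10) → (6,10) → (7,10) → (7,9) → (6,9) → (5,9) → (4,9) → (4,8) → (5,8) → (5,7) → (6,7) → (7,7) → (7,8) → (8,8) → (8,7) → (8,6) → (8,5) → (9,5) → (10,5) → (10,6) → (9,6) → (9,7) → (9,8) → (10,8) → (10,9) → (10,10)
Directions: down, down, right, right, right, right, up, up, right, right, down, right, right, down, down, right, up, right, down, down, down, down, down, left, up, up, up, left, down, left, down, down, right, down, left, left, left, down, down, right, up, right, right, down, right, right

Solution:

┌───────┬─────┬───────┐
│A      │↱ → ↓│       │
│ ┌───╴ │ ╷ ╷ └───┐ ╷ │
│↓│     │↑│ │↳ → ↓│ │ │
│ └─────┘ │ ├───┐ ├─┘ │
│↳ → → → ↑│ │   │↓│↱ ↓│
│ ╶─────┬─┤ ╵ ╷ │ ╵ ╷ │
│       │ │   │ │↳ ↑│↓│
├───┬─╴ ╵ └─┬─┘ ├───┤ │
│   │       │   │↓ ↰│↓│
│ ╶─┴─┬───┐ │ ┌─┘ ╷ │ │
│     │   │ │ │↓ ↲│↑│↓│
├─┬─╴ │ ╷ └─┤ │ ┌─┤ │ │
│ │   │ │   │ │↓│ │↑│↓│
│ ╵ ┌─┘ └─┐ ╵ │ ╵ │ ╵ │
│   │     │   │↳ ↓│↑ ↲│
│ ┌─┴───╴ ├───┴─╴ ├───┤
│ │       │↓ ← ← ↲│   │
│ ├─╴ ┌───┤ ┌─────┤ ╶─┤
│ │   │   │↓│↱ → ↓│   │
│ ╵ ┌─┘ ╷ ╵ ╵ ┌─╴ └─╴ │
│   │   │  ↳ ↑│  ↳ → B│
└───┴───┴─────┴───────┘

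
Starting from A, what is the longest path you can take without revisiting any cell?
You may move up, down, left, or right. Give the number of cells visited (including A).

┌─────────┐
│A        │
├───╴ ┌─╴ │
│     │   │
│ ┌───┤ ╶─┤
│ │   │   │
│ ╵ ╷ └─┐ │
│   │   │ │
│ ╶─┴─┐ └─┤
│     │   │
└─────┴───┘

Finding longest simple path using DFS:
Start: (0, 0)
Longest path visits 15 cells
Path: A → right → right → down → left → left → down → down → right → up → right → down → right → down → right

Solution:

┌─────────┐
│A → ↓    │
├───╴ ┌─╴ │
│↓ ← ↲│   │
│ ┌───┤ ╶─┤
│↓│↱ ↓│   │
│ ╵ ╷ └─┐ │
│↳ ↑│↳ ↓│ │
│ ╶─┴─┐ └─┤
│     │↳ B│
└─────┴───┘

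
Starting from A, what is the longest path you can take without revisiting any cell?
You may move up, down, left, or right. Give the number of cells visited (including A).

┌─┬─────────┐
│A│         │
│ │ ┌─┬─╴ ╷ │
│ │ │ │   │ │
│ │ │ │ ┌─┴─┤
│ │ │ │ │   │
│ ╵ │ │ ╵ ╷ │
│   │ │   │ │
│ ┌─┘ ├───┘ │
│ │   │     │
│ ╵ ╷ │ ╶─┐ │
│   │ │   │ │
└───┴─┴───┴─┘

Finding longest simple path using DFS:
Start: (0, 0)
Longest path visits 24 cells
Path: A → down → down → down → right → up → up → up → right → right → right → down → left → down → down → right → up → right → down → down → left → left → down → right

Solution:

┌─┬─────────┐
│A│↱ → → ↓  │
│ │ ┌─┬─╴ ╷ │
│↓│↑│ │↓ ↲│ │
│ │ │ │ ┌─┴─┤
│↓│↑│ │↓│↱ ↓│
│ ╵ │ │ ╵ ╷ │
│↳ ↑│ │↳ ↑│↓│
│ ┌─┘ ├───┘ │
│ │   │↓ ← ↲│
│ ╵ ╷ │ ╶─┐ │
│   │ │↳ B│ │
└───┴─┴───┴─┘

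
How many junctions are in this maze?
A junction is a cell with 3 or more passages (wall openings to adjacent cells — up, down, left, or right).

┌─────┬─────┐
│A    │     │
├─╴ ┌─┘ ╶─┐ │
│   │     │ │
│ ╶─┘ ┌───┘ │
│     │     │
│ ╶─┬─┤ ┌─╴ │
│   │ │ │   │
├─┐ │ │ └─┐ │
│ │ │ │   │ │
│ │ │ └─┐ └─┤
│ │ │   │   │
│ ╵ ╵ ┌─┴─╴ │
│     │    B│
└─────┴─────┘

Checking each cell for number of passages:

Junctions found (3+ passages):
  (0, 1): 3 passages
  (1, 3): 3 passages
  (2, 0): 3 passages
  (2, 5): 3 passages
  (3, 5): 3 passages
  (5, 2): 3 passages
  (6, 1): 3 passages
Total junctions: 7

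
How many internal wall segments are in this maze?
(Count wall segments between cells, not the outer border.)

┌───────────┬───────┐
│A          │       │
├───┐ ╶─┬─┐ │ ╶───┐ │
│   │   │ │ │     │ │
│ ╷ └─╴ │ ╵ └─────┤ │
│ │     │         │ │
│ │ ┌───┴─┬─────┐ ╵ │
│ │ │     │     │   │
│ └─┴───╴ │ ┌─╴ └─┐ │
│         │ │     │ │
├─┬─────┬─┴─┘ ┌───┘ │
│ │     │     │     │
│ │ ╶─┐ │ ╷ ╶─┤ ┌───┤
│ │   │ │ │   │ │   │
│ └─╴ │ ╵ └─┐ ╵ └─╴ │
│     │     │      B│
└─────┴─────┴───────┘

Counting internal wall segments:
Total internal walls: 63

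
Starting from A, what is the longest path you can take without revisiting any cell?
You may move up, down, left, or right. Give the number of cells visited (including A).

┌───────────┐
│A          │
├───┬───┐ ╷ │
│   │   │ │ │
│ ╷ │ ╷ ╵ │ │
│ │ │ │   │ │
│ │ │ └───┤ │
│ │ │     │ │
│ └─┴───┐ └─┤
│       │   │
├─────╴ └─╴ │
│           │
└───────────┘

Finding longest simple path using DFS:
Start: (0, 0)
Longest path visits 29 cells
Path: A → right → right → right → right → down → down → left → up → left → down → down → right → right → down → right → down → left → left → up → left → left → left → up → up → up → right → down → down

Solution:

┌───────────┐
│A → → → ↓  │
├───┬───┐ ╷ │
│↱ ↓│↓ ↰│↓│ │
│ ╷ │ ╷ ╵ │ │
│↑│↓│↓│↑ ↲│ │
│ │ │ └───┤ │
│↑│B│↳ → ↓│ │
│ └─┴───┐ └─┤
│↑ ← ← ↰│↳ ↓│
├─────╴ └─╴ │
│      ↑ ← ↲│
└───────────┘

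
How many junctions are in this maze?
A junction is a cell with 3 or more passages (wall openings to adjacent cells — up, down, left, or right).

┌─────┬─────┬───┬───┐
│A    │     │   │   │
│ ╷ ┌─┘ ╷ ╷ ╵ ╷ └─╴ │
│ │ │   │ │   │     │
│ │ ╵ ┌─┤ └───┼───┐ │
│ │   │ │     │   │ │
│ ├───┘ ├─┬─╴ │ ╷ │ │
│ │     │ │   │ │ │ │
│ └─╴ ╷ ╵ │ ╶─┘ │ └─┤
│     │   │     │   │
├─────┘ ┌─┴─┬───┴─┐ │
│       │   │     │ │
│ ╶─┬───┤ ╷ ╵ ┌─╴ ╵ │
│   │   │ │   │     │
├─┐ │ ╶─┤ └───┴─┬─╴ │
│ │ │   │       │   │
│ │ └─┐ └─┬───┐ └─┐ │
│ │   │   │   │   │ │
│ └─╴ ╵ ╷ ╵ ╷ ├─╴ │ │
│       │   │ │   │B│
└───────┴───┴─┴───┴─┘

Checking each cell for number of passages:

Junctions found (3+ passages):
  (0, 1): 3 passages
  (0, 4): 3 passages
  (1, 9): 3 passages
  (3, 2): 3 passages
  (3, 3): 3 passages
  (4, 3): 3 passages
  (6, 8): 3 passages
  (6, 9): 3 passages
  (7, 9): 3 passages
  (8, 3): 3 passages
  (9, 2): 3 passages
Total junctions: 11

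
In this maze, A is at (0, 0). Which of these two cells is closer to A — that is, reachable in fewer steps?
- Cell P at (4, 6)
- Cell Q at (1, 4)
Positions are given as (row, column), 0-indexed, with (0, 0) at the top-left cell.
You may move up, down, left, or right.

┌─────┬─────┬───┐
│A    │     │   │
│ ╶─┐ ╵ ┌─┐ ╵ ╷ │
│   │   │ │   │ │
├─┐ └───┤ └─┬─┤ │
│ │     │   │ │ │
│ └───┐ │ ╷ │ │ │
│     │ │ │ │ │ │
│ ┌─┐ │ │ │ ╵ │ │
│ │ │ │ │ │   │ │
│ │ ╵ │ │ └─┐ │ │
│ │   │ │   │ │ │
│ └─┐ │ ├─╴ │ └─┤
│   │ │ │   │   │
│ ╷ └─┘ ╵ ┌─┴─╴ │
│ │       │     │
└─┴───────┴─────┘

Shortest path A → P at (4, 6): 22 steps
Shortest path A → Q at (1, 4): 19 steps

Q is closer (19 steps vs 22 steps).

Path to P:

┌─────┬─────┬───┐
│A    │     │   │
│ ╶─┐ ╵ ┌─┐ ╵ ╷ │
│↳ ↓│   │ │   │ │
├─┐ └───┤ └─┬─┤ │
│ │↳ → ↓│↱ ↓│ │ │
│ └───┐ │ ╷ │ │ │
│     │↓│↑│↓│ │ │
│ ┌─┐ │ │ │ ╵ │ │
│ │ │ │↓│↑│↳ P│ │
│ │ ╵ │ │ └─┐ │ │
│ │   │↓│↑ ↰│ │ │
│ └─┐ │ ├─╴ │ └─┤
│   │ │↓│↱ ↑│   │
│ ╷ └─┘ ╵ ┌─┴─╴ │
│ │    ↳ ↑│     │
└─┴───────┴─────┘

Path to Q:

┌─────┬─────┬───┐
│A    │     │   │
│ ╶─┐ ╵ ┌─┐ ╵ ╷ │
│↳ ↓│   │Q│   │ │
├─┐ └───┤ └─┬─┤ │
│ │↳ → ↓│↑  │ │ │
│ └───┐ │ ╷ │ │ │
│     │↓│↑│ │ │ │
│ ┌─┐ │ │ │ ╵ │ │
│ │ │ │↓│↑│   │ │
│ │ ╵ │ │ └─┐ │ │
│ │   │↓│↑ ↰│ │ │
│ └─┐ │ ├─╴ │ └─┤
│   │ │↓│↱ ↑│   │
│ ╷ └─┘ ╵ ┌─┴─╴ │
│ │    ↳ ↑│     │
└─┴───────┴─────┘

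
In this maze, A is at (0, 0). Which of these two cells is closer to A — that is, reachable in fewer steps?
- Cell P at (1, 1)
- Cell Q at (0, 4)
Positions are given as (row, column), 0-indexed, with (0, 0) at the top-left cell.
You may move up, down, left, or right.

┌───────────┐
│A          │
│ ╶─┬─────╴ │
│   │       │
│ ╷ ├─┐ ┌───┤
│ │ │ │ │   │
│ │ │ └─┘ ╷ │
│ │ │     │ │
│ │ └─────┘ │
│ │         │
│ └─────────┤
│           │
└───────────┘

Shortest path A → P at (1, 1): 2 steps
Shortest path A → Q at (0, 4): 4 steps

P is closer (2 steps vs 4 steps).

Path to P:

┌───────────┐
│A          │
│ ╶─┬─────╴ │
│↳ P│       │
│ ╷ ├─┐ ┌───┤
│ │ │ │ │   │
│ │ │ └─┘ ╷ │
│ │ │     │ │
│ │ └─────┘ │
│ │         │
│ └─────────┤
│           │
└───────────┘

Path to Q:

┌───────────┐
│A → → → Q  │
│ ╶─┬─────╴ │
│   │       │
│ ╷ ├─┐ ┌───┤
│ │ │ │ │   │
│ │ │ └─┘ ╷ │
│ │ │     │ │
│ │ └─────┘ │
│ │         │
│ └─────────┤
│           │
└───────────┘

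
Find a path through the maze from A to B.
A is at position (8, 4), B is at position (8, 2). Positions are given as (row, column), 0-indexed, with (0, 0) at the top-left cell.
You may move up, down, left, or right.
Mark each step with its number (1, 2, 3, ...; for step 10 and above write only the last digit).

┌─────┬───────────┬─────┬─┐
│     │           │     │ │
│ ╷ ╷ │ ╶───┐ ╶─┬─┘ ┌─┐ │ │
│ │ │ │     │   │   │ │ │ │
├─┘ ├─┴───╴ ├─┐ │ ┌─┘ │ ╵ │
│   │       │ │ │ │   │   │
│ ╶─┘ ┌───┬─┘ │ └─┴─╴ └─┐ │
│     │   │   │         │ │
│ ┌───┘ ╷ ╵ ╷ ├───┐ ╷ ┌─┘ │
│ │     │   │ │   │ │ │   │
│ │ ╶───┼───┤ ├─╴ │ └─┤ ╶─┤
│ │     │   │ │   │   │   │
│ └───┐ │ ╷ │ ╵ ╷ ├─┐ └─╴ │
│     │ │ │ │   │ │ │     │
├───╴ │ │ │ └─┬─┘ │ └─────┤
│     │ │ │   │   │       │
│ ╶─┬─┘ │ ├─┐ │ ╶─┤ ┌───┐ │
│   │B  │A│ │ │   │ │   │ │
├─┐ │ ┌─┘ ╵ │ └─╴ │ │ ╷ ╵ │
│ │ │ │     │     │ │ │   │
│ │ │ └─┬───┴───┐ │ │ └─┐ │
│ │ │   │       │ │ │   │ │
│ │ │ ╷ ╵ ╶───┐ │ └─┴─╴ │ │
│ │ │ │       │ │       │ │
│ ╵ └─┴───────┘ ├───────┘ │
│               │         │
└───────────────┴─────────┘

Finding the shortest path from (8, 4) to (8, 2):
Path length: 38 steps
Directions: up → up → up → right → down → down → right → down → down → right → right → up → left → up → right → up → up → left → down → left → up → up → up → left → down → left → up → left → down → left → left → down → right → right → down → down → down → left

Solution:

┌─────┬───────────┬─────┬─┐
│     │           │     │ │
│ ╷ ╷ │ ╶───┐ ╶─┬─┘ ┌─┐ │ │
│ │ │ │     │   │   │ │ │ │
├─┘ ├─┴───╴ ├─┐ │ ┌─┘ │ ╵ │
│   │       │ │ │ │   │   │
│ ╶─┘ ┌───┬─┘ │ └─┴─╴ └─┐ │
│     │8 7│4 3│         │ │
│ ┌───┘ ╷ ╵ ╷ ├───┐ ╷ ┌─┘ │
│ │1 0 9│6 5│2│   │ │ │   │
│ │ ╶───┼───┤ ├─╴ │ └─┤ ╶─┤
│ │2 3 4│3 4│1│8 7│   │   │
│ └───┐ │ ╷ │ ╵ ╷ ├─┐ └─╴ │
│     │5│2│5│0 9│6│ │     │
├───╴ │ │ │ └─┬─┘ │ └─────┤
│     │6│1│6 7│4 5│       │
│ ╶─┬─┘ │ ├─┐ │ ╶─┤ ┌───┐ │
│   │B 7│A│ │8│3 2│ │   │ │
├─┐ │ ┌─┘ ╵ │ └─╴ │ │ ╷ ╵ │
│ │ │ │     │9 0 1│ │ │   │
│ │ │ └─┬───┴───┐ │ │ └─┐ │
│ │ │   │       │ │ │   │ │
│ │ │ ╷ ╵ ╶───┐ │ └─┴─╴ │ │
│ │ │ │       │ │       │ │
│ ╵ └─┴───────┘ ├───────┘ │
│               │         │
└───────────────┴─────────┘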